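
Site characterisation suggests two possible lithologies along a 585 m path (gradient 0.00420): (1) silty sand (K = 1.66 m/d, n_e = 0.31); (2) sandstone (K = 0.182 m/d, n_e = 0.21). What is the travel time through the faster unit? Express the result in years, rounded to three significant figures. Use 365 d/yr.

71.3 years

Unit 1 (silty sand): v = 1.66×0.0042/0.31 = 0.02249 m/d, t = 585/0.02249 = 26010 d
Unit 2 (sandstone): v = 0.182×0.0042/0.21 = 0.003640 m/d, t = 585/0.003640 = 160700 d
Faster: 26010 d / 365 = 71.3 yr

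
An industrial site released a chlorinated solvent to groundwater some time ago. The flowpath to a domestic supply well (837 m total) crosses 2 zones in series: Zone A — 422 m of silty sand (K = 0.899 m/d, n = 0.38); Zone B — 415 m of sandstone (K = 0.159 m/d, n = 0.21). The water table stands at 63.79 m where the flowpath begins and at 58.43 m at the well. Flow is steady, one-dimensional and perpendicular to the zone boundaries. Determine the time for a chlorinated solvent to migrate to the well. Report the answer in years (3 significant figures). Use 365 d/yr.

Total head drop ΔH = 63.79 − 58.43 = 5.36 m
Continuity: the same q passes through each zone, so ΔH = q·Σ(L_j/K_j) — the zones act as resistances in series.
Σ(L/K) = 422/0.899 + 415/0.159 = 469.4 + 2610 = 3079 d
q = ΔH / Σ(L/K) = 5.36 / 3079 = 0.001741 m/d (same in every zone)
Zone A: v = q/n = 0.001741/0.38 = 0.004580 m/d → t_A = 422/0.004580 = 92130 d
Zone B: v = q/n = 0.001741/0.21 = 0.008288 m/d → t_B = 415/0.008288 = 50070 d
Total t = 92130 + 50070 = 142200 d
   = 142200 / 365 = 390 yr

390 years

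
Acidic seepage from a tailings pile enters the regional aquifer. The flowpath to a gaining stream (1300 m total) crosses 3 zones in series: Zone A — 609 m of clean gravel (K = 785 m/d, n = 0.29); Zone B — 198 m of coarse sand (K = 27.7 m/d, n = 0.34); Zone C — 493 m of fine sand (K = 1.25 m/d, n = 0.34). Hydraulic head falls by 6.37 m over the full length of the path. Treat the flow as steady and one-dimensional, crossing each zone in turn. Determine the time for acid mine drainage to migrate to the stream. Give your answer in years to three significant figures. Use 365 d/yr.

Continuity: the same q passes through each zone, so ΔH = q·Σ(L_j/K_j) — the zones act as resistances in series.
Σ(L/K) = 609/785 + 198/27.7 + 493/1.25 = 0.7758 + 7.148 + 394.4 = 402.3 d
q = ΔH / Σ(L/K) = 6.37 / 402.3 = 0.01583 m/d (same in every zone)
Zone A: v = q/n = 0.01583/0.29 = 0.05460 m/d → t_A = 609/0.05460 = 11150 d
Zone B: v = q/n = 0.01583/0.34 = 0.04657 m/d → t_B = 198/0.04657 = 4252 d
Zone C: v = q/n = 0.01583/0.34 = 0.04657 m/d → t_C = 493/0.04657 = 10590 d
Total t = 11150 + 4252 + 10590 = 25990 d
   = 25990 / 365 = 71.2 yr

71.2 years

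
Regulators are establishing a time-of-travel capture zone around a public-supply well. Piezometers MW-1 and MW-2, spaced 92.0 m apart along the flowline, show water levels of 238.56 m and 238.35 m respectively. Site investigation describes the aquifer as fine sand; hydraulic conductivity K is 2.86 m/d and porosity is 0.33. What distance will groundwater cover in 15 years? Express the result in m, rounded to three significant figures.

108 m

Hydraulic gradient i = (238.56 − 238.35) / 92.0 = 0.21 / 92.0 = 0.002283
Specific discharge q = 2.86 × 0.002283 = 0.006528 m/d
v = Ki/n = 2.86·0.002283/0.33 = 0.01978 m/d
T = 15 yr × 365 = 5475 d
L = v × T = 0.01978 × 5475 = 108.3 m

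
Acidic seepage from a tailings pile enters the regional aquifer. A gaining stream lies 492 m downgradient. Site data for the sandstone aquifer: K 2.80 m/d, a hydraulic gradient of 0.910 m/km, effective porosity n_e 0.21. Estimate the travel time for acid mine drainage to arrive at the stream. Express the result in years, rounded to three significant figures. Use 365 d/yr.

Darcy flux q = K·i = 2.80 × 9.1e-4 = 0.002548 m/d
v_s = q/n_e = 0.002548/0.21 = 0.01213 m/d
t = L / v = 492 / 0.01213 = 40550 d
   = 40550 / 365 = 111 yr

111 years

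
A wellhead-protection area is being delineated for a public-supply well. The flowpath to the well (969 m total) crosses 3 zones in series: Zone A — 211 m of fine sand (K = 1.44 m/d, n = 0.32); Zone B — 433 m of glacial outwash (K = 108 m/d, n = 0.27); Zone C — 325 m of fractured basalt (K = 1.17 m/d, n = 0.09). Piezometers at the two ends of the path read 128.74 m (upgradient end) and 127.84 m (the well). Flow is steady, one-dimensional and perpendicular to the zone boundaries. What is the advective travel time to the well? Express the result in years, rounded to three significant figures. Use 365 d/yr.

279 years

Total head drop ΔH = 128.74 − 127.84 = 0.90 m
Continuity: the same q passes through each zone, so ΔH = q·Σ(L_j/K_j) — the zones act as resistances in series.
Σ(L/K) = 211/1.44 + 433/108 + 325/1.17 = 146.5 + 4.009 + 277.8 = 428.3 d
q = ΔH / Σ(L/K) = 0.90 / 428.3 = 0.002101 m/d (same in every zone)
Zone A: v = q/n = 0.002101/0.32 = 0.006566 m/d → t_A = 211/0.006566 = 32130 d
Zone B: v = q/n = 0.002101/0.27 = 0.007782 m/d → t_B = 433/0.007782 = 55640 d
Zone C: v = q/n = 0.002101/0.09 = 0.02335 m/d → t_C = 325/0.02335 = 13920 d
Total t = 32130 + 55640 + 13920 = 101700 d
   = 101700 / 365 = 279 yr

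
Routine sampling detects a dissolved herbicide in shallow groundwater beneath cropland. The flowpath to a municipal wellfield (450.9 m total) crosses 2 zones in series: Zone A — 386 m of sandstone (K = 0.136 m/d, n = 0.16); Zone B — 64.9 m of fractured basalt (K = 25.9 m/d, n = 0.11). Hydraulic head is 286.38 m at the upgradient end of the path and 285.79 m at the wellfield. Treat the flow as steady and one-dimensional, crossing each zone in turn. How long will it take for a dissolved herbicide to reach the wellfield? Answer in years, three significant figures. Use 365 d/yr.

909 years

Total head drop ΔH = 286.38 − 285.79 = 0.59 m
Steady 1-D flow in series ⇒ the Darcy flux q is identical in every zone and the zone head losses add (resistances L/K in series).
Σ(L/K) = 386/0.136 + 64.9/25.9 = 2838 + 2.506 = 2841 d
q = ΔH / Σ(L/K) = 0.59 / 2841 = 2.077e-4 m/d (same in every zone)
Zone A: v = q/n = 2.077e-4/0.16 = 0.001298 m/d → t_A = 386/0.001298 = 297400 d
Zone B: v = q/n = 2.077e-4/0.11 = 0.001888 m/d → t_B = 64.9/0.001888 = 34370 d
Total t = 297400 + 34370 = 331700 d
   = 331700 / 365 = 909 yr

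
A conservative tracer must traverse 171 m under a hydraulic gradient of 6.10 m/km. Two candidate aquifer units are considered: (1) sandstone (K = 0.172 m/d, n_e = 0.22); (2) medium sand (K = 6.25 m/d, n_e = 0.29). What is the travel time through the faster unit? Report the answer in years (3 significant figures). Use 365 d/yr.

3.56 years

Unit 1 (sandstone): v = 0.172×0.0061/0.22 = 0.004769 m/d, t = 171/0.004769 = 35860 d
Unit 2 (medium sand): v = 6.25×0.0061/0.29 = 0.1315 m/d, t = 171/0.1315 = 1301 d
Faster: 1301 d / 365 = 3.56 yr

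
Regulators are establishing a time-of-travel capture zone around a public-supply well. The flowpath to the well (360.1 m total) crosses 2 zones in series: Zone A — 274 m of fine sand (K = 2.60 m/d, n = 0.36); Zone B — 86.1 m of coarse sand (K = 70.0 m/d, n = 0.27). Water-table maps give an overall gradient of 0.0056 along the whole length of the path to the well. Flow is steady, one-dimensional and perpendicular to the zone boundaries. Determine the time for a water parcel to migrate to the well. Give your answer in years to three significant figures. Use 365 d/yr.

For zones in series the flux q is common to all zones; the equivalent conductivity is the harmonic (thickness-weighted) mean, K_eq = L_total / Σ(L_j/K_j).
Σ(L/K) = 274/2.60 + 86.1/70.0 = 105.4 + 1.230 = 106.6 d
K_eq = L_total / Σ(L/K) = 360.1 / 106.6 = 3.378 m/d
q = K_eq · i = 3.378 × 0.0056 = 0.01891 m/d (same in every zone)
Zone A: v = q/n = 0.01891/0.36 = 0.05254 m/d → t_A = 274/0.05254 = 5215 d
Zone B: v = q/n = 0.01891/0.27 = 0.07005 m/d → t_B = 86.1/0.07005 = 1229 d
Total t = 5215 + 1229 = 6444 d
   = 6444 / 365 = 17.7 yr

17.7 years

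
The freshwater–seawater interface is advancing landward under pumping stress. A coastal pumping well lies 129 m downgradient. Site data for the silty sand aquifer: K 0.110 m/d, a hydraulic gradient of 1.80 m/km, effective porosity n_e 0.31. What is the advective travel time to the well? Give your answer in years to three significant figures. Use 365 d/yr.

Specific discharge q = 0.110 × 0.0018 = 1.980e-4 m/d
v_s = q/n_e = 1.980e-4/0.31 = 6.387e-4 m/d
t = L / v = 129 / 6.387e-4 = 202000 d
   = 202000 / 365 = 553 yr

553 years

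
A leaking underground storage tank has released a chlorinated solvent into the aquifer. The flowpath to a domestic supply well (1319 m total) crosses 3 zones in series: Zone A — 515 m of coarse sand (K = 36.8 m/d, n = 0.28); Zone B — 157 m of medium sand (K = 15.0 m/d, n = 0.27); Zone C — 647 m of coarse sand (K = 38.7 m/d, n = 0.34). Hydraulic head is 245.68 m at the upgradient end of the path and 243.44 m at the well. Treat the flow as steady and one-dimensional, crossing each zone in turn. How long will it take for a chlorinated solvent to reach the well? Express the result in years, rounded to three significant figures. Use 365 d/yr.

20.5 years

Total head drop ΔH = 245.68 − 243.44 = 2.24 m
Steady 1-D flow in series ⇒ the Darcy flux q is identical in every zone and the zone head losses add (resistances L/K in series).
Σ(L/K) = 515/36.8 + 157/15.0 + 647/38.7 = 13.99 + 10.47 + 16.72 = 41.18 d
q = ΔH / Σ(L/K) = 2.24 / 41.18 = 0.05440 m/d (same in every zone)
Zone A: v = q/n = 0.05440/0.28 = 0.1943 m/d → t_A = 515/0.1943 = 2651 d
Zone B: v = q/n = 0.05440/0.27 = 0.2015 m/d → t_B = 157/0.2015 = 779.3 d
Zone C: v = q/n = 0.05440/0.34 = 0.1600 m/d → t_C = 647/0.1600 = 4044 d
Total t = 2651 + 779.3 + 4044 = 7474 d
   = 7474 / 365 = 20.5 yr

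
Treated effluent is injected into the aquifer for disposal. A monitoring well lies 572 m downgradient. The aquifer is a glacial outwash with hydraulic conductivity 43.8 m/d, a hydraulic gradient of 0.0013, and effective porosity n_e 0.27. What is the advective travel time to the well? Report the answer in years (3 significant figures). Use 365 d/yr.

7.43 years

Darcy flux q = K·i = 43.8 × 0.0013 = 0.05694 m/d
Average linear velocity = 0.05694 / 0.27 = 0.2109 m/d
t = L / v = 572 / 0.2109 = 2712 d
   = 2712 / 365 = 7.43 yr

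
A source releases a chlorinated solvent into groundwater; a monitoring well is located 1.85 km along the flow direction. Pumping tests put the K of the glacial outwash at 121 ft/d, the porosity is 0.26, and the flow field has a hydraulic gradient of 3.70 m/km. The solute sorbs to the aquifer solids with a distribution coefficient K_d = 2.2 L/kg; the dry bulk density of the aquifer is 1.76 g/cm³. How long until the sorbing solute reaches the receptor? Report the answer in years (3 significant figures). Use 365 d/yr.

153 years

K = 121 ft/d × 0.3048 = 36.88 m/d
q = Ki = 36.88 × 0.0037 = 0.1365 m/d
v = Ki/n = 36.88·0.0037/0.26 = 0.5248 m/d
Retardation R = 1 + ρ_b·K_d/n = 1 + 1.76×2.2/0.26 = 15.89
Contaminant velocity v_c = v/R = 0.5248/15.89 = 0.03302 m/d
L = 1.85 km = 1850 m
t = L/v_c = 1850/0.03302 = 56020 d
   = 56020/365 = 153 yr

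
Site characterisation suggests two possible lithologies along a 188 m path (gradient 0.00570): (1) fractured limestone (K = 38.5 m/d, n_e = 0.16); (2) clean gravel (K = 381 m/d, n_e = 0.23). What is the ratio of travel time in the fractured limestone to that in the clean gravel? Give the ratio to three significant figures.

Unit 1 (fractured limestone): v = 38.5×0.0057/0.16 = 1.372 m/d, t = 188/1.372 = 137.1 d
Unit 2 (clean gravel): v = 381×0.0057/0.23 = 9.442 m/d, t = 188/9.442 = 19.91 d
t(fractured limestone) / t(clean gravel) = 137.1/19.91 = 6.88

6.88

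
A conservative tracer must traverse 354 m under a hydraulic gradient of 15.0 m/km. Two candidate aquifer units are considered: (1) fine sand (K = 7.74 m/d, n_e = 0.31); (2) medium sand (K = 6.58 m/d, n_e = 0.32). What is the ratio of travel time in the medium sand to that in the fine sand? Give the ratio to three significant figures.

Unit 1 (fine sand): v = 7.74×0.015/0.31 = 0.3745 m/d, t = 354/0.3745 = 945.2 d
Unit 2 (medium sand): v = 6.58×0.015/0.32 = 0.3084 m/d, t = 354/0.3084 = 1148 d
t(medium sand) / t(fine sand) = 1148/945.2 = 1.21

1.21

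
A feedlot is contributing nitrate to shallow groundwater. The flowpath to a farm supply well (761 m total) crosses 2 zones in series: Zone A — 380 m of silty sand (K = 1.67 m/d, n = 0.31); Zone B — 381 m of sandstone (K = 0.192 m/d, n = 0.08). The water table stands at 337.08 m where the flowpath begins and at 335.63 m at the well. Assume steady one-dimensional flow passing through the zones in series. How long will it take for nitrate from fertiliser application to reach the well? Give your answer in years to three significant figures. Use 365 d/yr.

620 years

Total head drop ΔH = 337.08 − 335.63 = 1.45 m
Steady 1-D flow in series ⇒ the Darcy flux q is identical in every zone and the zone head losses add (resistances L/K in series).
Σ(L/K) = 380/1.67 + 381/0.192 = 227.5 + 1984 = 2212 d
q = ΔH / Σ(L/K) = 1.45 / 2212 = 6.555e-4 m/d (same in every zone)
Zone A: v = q/n = 6.555e-4/0.31 = 0.002115 m/d → t_A = 380/0.002115 = 179700 d
Zone B: v = q/n = 6.555e-4/0.08 = 0.008194 m/d → t_B = 381/0.008194 = 46500 d
Total t = 179700 + 46500 = 226200 d
   = 226200 / 365 = 620 yr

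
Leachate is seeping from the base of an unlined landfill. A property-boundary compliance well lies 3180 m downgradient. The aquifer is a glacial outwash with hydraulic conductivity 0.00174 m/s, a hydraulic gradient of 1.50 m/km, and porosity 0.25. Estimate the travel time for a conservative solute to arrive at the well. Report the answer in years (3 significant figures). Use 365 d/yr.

9.66 years

K = 0.00174 m/s × 86400 s/d = 150.3 m/d
q = Ki = 150.3 × 0.0015 = 0.2255 m/d
v_s = q/n_e = 0.2255/0.25 = 0.9020 m/d
t = L / v = 3180 / 0.9020 = 3525 d
   = 3525 / 365 = 9.66 yr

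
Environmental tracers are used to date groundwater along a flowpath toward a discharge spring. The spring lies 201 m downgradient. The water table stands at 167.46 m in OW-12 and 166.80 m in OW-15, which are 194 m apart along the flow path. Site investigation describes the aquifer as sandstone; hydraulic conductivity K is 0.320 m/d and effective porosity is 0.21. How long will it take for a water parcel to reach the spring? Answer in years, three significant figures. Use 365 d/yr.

Hydraulic gradient i = (167.46 − 166.80) / 194 = 0.66 / 194 = 0.003402
Darcy flux q = K·i = 0.320 × 0.003402 = 0.001089 m/d
v_s = q/n_e = 0.001089/0.21 = 0.005184 m/d
t = L / v = 201 / 0.005184 = 38770 d
   = 38770 / 365 = 106 yr

106 years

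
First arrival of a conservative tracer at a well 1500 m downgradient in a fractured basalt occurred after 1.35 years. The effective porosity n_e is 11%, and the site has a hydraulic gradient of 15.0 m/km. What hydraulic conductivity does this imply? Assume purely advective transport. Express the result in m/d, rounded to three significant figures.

t = 1.35 years = 492.8 d
v = L / t = 1500 / 492.8 = 3.044 m/d
K = v · n / i = 3.044 × 0.11 / 0.015 = 22.3 m/d

22.3 m/d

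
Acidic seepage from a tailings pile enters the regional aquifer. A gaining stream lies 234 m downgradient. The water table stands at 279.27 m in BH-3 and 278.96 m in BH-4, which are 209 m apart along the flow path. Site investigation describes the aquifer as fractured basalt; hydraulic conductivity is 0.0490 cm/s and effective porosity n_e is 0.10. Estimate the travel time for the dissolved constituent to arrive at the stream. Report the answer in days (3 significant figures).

Hydraulic gradient i = (279.27 − 278.96) / 209 = 0.31 / 209 = 0.001483
K = 0.0490 cm/s × 864 = 42.34 m/d
Darcy flux q = K·i = 42.34 × 0.001483 = 0.06280 m/d
Average linear velocity = 0.06280 / 0.10 = 0.6280 m/d
t = L / v = 234 / 0.6280 = 372.6 d

373 days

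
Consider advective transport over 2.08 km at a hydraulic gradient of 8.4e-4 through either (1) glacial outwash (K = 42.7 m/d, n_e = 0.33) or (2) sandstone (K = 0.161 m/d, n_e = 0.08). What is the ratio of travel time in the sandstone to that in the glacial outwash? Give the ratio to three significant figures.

64.3

Unit 1 (glacial outwash): v = 42.7×8.4e-4/0.33 = 0.1087 m/d, t = 2080/0.1087 = 19140 d
Unit 2 (sandstone): v = 0.161×8.4e-4/0.08 = 0.001691 m/d, t = 2080/0.001691 = 1.230e6 d
t(sandstone) / t(glacial outwash) = 1.230e6/19140 = 64.3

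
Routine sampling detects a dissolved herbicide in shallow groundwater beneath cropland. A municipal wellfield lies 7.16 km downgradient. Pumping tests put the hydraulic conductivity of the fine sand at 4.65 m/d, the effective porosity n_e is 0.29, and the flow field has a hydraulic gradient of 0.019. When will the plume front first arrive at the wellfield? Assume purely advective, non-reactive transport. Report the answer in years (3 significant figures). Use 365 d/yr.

64.4 years

Specific discharge q = 4.65 × 0.019 = 0.08835 m/d
Seepage velocity v = q / n = 0.08835 / 0.29 = 0.3047 m/d
L = 7.16 km = 7160 m
t = L / v = 7160 / 0.3047 = 23500 d
   = 23500 / 365 = 64.4 yr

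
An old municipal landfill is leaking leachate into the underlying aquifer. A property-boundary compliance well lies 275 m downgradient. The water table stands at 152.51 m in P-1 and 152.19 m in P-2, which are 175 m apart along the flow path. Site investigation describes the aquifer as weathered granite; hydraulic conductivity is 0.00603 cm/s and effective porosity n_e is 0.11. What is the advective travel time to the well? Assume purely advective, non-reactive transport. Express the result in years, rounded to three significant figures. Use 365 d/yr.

Hydraulic gradient i = (152.51 − 152.19) / 175 = 0.32 / 175 = 0.001829
K = 0.00603 cm/s × 864 = 5.210 m/d
q = Ki = 5.210 × 0.001829 = 0.009527 m/d
v_s = q/n_e = 0.009527/0.11 = 0.08661 m/d
t = L / v = 275 / 0.08661 = 3175 d
   = 3175 / 365 = 8.70 yr

8.70 years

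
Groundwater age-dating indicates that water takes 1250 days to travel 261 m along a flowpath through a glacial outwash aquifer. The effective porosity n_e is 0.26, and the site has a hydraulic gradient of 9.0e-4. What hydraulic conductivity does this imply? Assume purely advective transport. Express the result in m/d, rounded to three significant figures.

60.3 m/d

v = L / t = 261 / 1250 = 0.2088 m/d
K = v · n / i = 0.2088 × 0.26 / 9.0e-4 = 60.3 m/d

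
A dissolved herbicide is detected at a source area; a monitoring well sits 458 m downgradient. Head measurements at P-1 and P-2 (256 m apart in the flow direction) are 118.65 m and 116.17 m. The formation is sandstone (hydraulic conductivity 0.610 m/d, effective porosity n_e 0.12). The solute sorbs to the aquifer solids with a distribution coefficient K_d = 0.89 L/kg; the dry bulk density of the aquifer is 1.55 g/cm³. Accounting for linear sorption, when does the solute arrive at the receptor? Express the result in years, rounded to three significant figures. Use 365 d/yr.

Hydraulic gradient i = (118.65 − 116.17) / 256 = 2.48 / 256 = 0.009688
Specific discharge q = 0.610 × 0.009688 = 0.005909 m/d
v = Ki/n = 0.610·0.009688/0.12 = 0.04924 m/d
Retardation R = 1 + ρ_b·K_d/n = 1 + 1.55×0.89/0.12 = 12.50
Contaminant velocity v_c = v/R = 0.04924/12.50 = 0.003941 m/d
t = L/v_c = 458/0.003941 = 116200 d
   = 116200/365 = 318 yr

318 years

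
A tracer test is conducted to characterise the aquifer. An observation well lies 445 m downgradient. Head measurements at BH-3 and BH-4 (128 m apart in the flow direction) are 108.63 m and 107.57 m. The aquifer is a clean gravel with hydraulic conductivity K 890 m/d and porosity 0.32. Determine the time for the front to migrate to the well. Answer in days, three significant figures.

Hydraulic gradient i = (108.63 − 107.57) / 128 = 1.06 / 128 = 0.008281
Specific discharge q = 890 × 0.008281 = 7.370 m/d
Average linear velocity = 7.370 / 0.32 = 23.03 m/d
t = L / v = 445 / 23.03 = 19.32 d

19.3 days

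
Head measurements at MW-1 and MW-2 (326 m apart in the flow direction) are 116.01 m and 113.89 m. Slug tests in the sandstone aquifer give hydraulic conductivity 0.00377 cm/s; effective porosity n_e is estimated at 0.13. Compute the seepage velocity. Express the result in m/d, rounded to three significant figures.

Hydraulic gradient i = (116.01 − 113.89) / 326 = 2.12 / 326 = 0.006503
K = 0.00377 cm/s × 864 = 3.257 m/d
Darcy flux q = K·i = 3.257 × 0.006503 = 0.02118 m/d
Average linear velocity = 0.02118 / 0.13 = 0.1629 m/d

0.163 m/d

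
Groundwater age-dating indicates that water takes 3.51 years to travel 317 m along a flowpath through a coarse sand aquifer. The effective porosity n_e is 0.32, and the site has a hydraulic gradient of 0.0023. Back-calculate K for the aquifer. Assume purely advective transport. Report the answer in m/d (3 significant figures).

34.4 m/d

t = 3.51 years = 1281 d
v = L / t = 317 / 1281 = 0.2474 m/d
K = v · n / i = 0.2474 × 0.32 / 0.0023 = 34.4 m/d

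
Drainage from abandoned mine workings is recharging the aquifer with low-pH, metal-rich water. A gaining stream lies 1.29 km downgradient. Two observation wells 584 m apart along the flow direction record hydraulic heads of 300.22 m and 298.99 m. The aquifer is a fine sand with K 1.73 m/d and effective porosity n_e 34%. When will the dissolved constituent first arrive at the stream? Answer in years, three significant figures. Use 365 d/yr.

330 years

Hydraulic gradient i = (300.22 − 298.99) / 584 = 1.23 / 584 = 0.002106
Specific discharge q = 1.73 × 0.002106 = 0.003644 m/d
Seepage velocity v = q / n = 0.003644 / 0.34 = 0.01072 m/d
L = 1.29 km = 1290 m
t = L / v = 1290 / 0.01072 = 120400 d
   = 120400 / 365 = 330 yr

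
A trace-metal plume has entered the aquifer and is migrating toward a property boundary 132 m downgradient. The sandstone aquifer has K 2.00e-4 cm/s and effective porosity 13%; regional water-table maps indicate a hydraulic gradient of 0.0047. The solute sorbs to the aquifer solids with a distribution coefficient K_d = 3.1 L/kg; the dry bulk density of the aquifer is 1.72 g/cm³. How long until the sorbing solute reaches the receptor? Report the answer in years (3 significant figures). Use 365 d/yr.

K = 2.00e-4 cm/s × 864 = 0.1728 m/d
Specific discharge q = 0.1728 × 0.0047 = 8.122e-4 m/d
v_s = q/n_e = 8.122e-4/0.13 = 0.006247 m/d
Retardation R = 1 + ρ_b·K_d/n = 1 + 1.72×3.1/0.13 = 42.02
Contaminant velocity v_c = v/R = 0.006247/42.02 = 1.487e-4 m/d
t = L/v_c = 132/1.487e-4 = 887700 d
   = 887700/365 = 2430 yr

2430 years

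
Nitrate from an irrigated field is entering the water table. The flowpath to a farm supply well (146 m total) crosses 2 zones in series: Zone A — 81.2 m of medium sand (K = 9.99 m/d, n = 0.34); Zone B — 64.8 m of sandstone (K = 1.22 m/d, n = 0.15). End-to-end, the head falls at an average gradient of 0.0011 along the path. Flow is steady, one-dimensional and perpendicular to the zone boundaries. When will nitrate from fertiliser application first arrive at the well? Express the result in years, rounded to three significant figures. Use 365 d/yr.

39.0 years

Steady 1-D flow in series ⇒ the Darcy flux q is identical in every zone and the zone head losses add (resistances L/K in series).
Σ(L/K) = 81.2/9.99 + 64.8/1.22 = 8.128 + 53.11 = 61.24 d
K_eq = L_total / Σ(L/K) = 146 / 61.24 = 2.384 m/d
q = K_eq · i = 2.384 × 0.0011 = 0.002622 m/d (same in every zone)
Zone A: v = q/n = 0.002622/0.34 = 0.007713 m/d → t_A = 81.2/0.007713 = 10530 d
Zone B: v = q/n = 0.002622/0.15 = 0.01748 m/d → t_B = 64.8/0.01748 = 3707 d
Total t = 10530 + 3707 = 14230 d
   = 14230 / 365 = 39.0 yr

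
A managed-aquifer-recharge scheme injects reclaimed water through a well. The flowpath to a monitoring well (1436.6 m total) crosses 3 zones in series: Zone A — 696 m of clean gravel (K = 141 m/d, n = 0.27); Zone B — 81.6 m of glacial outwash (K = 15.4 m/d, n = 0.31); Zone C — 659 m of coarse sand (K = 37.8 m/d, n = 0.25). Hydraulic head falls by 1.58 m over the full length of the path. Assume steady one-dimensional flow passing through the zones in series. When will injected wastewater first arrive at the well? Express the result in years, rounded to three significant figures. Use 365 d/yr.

Continuity: the same q passes through each zone, so ΔH = q·Σ(L_j/K_j) — the zones act as resistances in series.
Σ(L/K) = 696/141 + 81.6/15.4 + 659/37.8 = 4.936 + 5.299 + 17.43 = 27.67 d
q = ΔH / Σ(L/K) = 1.58 / 27.67 = 0.05710 m/d (same in every zone)
Zone A: v = q/n = 0.05710/0.27 = 0.2115 m/d → t_A = 696/0.2115 = 3291 d
Zone B: v = q/n = 0.05710/0.31 = 0.1842 m/d → t_B = 81.6/0.1842 = 443.0 d
Zone C: v = q/n = 0.05710/0.25 = 0.2284 m/d → t_C = 659/0.2284 = 2885 d
Total t = 3291 + 443.0 + 2885 = 6619 d
   = 6619 / 365 = 18.1 yr

18.1 years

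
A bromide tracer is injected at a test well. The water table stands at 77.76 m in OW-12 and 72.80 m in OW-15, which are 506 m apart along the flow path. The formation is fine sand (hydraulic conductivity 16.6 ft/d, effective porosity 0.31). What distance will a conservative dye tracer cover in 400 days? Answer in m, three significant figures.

Hydraulic gradient i = (77.76 − 72.80) / 506 = 4.96 / 506 = 0.009802
K = 16.6 ft/d × 0.3048 = 5.060 m/d
Darcy flux q = K·i = 5.060 × 0.009802 = 0.04960 m/d
Seepage velocity v = q / n = 0.04960 / 0.31 = 0.1600 m/d
L = v × T = 0.1600 × 400 = 64.00 m

64.0 m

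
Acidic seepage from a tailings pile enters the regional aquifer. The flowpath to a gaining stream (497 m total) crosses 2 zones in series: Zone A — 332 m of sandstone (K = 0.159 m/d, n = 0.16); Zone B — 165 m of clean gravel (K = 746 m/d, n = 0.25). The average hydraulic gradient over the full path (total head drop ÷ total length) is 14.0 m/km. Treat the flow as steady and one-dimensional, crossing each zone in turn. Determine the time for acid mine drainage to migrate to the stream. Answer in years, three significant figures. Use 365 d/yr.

Continuity: the same q passes through each zone, so ΔH = q·Σ(L_j/K_j) — the zones act as resistances in series.
Σ(L/K) = 332/0.159 + 165/746 = 2088 + 0.2212 = 2088 d
K_eq = L_total / Σ(L/K) = 497 / 2088 = 0.2380 m/d
q = K_eq · i = 0.2380 × 0.014 = 0.003332 m/d (same in every zone)
Zone A: v = q/n = 0.003332/0.16 = 0.02082 m/d → t_A = 332/0.02082 = 15940 d
Zone B: v = q/n = 0.003332/0.25 = 0.01333 m/d → t_B = 165/0.01333 = 12380 d
Total t = 15940 + 12380 = 28320 d
   = 28320 / 365 = 77.6 yr

77.6 years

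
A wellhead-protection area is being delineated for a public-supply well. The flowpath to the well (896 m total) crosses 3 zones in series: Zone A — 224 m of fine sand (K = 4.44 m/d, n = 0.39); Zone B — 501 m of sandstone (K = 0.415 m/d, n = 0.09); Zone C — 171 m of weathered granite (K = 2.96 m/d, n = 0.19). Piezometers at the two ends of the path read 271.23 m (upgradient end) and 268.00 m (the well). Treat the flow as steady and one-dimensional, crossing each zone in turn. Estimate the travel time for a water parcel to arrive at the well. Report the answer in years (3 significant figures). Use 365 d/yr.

Total head drop ΔH = 271.23 − 268.00 = 3.23 m
Continuity: the same q passes through each zone, so ΔH = q·Σ(L_j/K_j) — the zones act as resistances in series.
Σ(L/K) = 224/4.44 + 501/0.415 + 171/2.96 = 50.45 + 1207 + 57.77 = 1315 d
q = ΔH / Σ(L/K) = 3.23 / 1315 = 0.002455 m/d (same in every zone)
Zone A: v = q/n = 0.002455/0.39 = 0.006296 m/d → t_A = 224/0.006296 = 35580 d
Zone B: v = q/n = 0.002455/0.09 = 0.02728 m/d → t_B = 501/0.02728 = 18360 d
Zone C: v = q/n = 0.002455/0.19 = 0.01292 m/d → t_C = 171/0.01292 = 13230 d
Total t = 35580 + 18360 + 13230 = 67170 d
   = 67170 / 365 = 184 yr

184 years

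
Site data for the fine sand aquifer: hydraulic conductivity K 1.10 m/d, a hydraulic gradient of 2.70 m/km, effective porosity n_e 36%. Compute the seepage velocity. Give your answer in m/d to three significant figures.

0.00825 m/d

q = Ki = 1.10 × 0.0027 = 0.002970 m/d
Average linear velocity = 0.002970 / 0.36 = 0.008250 m/d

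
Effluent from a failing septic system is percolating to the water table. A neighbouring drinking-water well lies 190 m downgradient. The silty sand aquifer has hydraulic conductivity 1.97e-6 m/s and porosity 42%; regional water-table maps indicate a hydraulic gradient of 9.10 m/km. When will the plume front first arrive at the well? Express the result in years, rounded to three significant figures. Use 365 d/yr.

K = 1.97e-6 m/s × 86400 s/d = 0.1702 m/d
Specific discharge q = 0.1702 × 0.0091 = 0.001549 m/d
Average linear velocity = 0.001549 / 0.42 = 0.003688 m/d
t = L / v = 190 / 0.003688 = 51520 d
   = 51520 / 365 = 141 yr

141 years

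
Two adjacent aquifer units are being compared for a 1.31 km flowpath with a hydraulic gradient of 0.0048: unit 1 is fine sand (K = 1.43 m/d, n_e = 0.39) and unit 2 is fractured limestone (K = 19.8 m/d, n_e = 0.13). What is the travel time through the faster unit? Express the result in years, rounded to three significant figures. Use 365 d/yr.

4.91 years

Unit 1 (fine sand): v = 1.43×0.0048/0.39 = 0.01760 m/d, t = 1310/0.01760 = 74430 d
Unit 2 (fractured limestone): v = 19.8×0.0048/0.13 = 0.7311 m/d, t = 1310/0.7311 = 1792 d
Faster: 1792 d / 365 = 4.91 yr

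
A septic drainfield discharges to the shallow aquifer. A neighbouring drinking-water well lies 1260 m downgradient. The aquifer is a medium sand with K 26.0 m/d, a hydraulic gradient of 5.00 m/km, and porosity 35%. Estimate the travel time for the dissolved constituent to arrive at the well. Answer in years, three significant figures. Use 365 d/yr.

Specific discharge q = 26.0 × 0.0050 = 0.1300 m/d
v_s = q/n_e = 0.1300/0.35 = 0.3714 m/d
t = L / v = 1260 / 0.3714 = 3392 d
   = 3392 / 365 = 9.29 yr

9.29 years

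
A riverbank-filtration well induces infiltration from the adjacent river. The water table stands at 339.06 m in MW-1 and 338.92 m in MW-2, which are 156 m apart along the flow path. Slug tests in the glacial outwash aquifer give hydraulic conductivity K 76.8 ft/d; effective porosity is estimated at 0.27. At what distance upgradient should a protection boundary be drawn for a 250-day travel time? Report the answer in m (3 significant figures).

19.5 m

Hydraulic gradient i = (339.06 − 338.92) / 156 = 0.14 / 156 = 8.974e-4
K = 76.8 ft/d × 0.3048 = 23.41 m/d
Darcy flux q = K·i = 23.41 × 8.974e-4 = 0.02101 m/d
Average linear velocity = 0.02101 / 0.27 = 0.07781 m/d
L = v × T = 0.07781 × 250 = 19.45 m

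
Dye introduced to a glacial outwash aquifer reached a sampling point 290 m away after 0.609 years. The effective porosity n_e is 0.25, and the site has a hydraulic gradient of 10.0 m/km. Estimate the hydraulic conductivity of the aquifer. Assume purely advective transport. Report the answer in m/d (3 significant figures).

32.6 m/d

t = 0.609 years = 222.3 d
v = L / t = 290 / 222.3 = 1.305 m/d
K = v · n / i = 1.305 × 0.25 / 0.010 = 32.6 m/d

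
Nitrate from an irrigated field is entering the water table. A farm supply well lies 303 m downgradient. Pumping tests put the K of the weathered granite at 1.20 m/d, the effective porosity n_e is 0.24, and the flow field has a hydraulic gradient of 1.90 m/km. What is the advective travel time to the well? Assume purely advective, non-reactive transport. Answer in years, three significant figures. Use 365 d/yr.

87.4 years

Darcy flux q = K·i = 1.20 × 0.0019 = 0.002280 m/d
Average linear velocity = 0.002280 / 0.24 = 0.009500 m/d
t = L / v = 303 / 0.009500 = 31890 d
   = 31890 / 365 = 87.4 yr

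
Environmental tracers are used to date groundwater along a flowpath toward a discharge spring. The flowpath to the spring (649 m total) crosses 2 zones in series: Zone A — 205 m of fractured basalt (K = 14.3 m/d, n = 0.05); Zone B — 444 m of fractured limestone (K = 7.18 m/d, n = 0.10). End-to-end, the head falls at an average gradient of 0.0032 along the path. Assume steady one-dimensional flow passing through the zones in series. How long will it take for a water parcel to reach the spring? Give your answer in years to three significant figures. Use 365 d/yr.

For zones in series the flux q is common to all zones; the equivalent conductivity is the harmonic (thickness-weighted) mean, K_eq = L_total / Σ(L_j/K_j).
Σ(L/K) = 205/14.3 + 444/7.18 = 14.34 + 61.84 = 76.17 d
K_eq = L_total / Σ(L/K) = 649 / 76.17 = 8.520 m/d
q = K_eq · i = 8.520 × 0.0032 = 0.02726 m/d (same in every zone)
Zone A: v = q/n = 0.02726/0.05 = 0.5453 m/d → t_A = 205/0.5453 = 376.0 d
Zone B: v = q/n = 0.02726/0.10 = 0.2726 m/d → t_B = 444/0.2726 = 1629 d
Total t = 376.0 + 1629 = 2004 d
   = 2004 / 365 = 5.49 yr

5.49 years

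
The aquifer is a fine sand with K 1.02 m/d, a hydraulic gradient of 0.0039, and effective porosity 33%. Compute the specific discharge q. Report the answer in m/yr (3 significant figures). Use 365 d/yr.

Darcy flux q = K·i = 1.02 × 0.0039 = 0.003978 m/d
   = 0.003978 × 365 = 1.45 m/yr

1.45 m/yr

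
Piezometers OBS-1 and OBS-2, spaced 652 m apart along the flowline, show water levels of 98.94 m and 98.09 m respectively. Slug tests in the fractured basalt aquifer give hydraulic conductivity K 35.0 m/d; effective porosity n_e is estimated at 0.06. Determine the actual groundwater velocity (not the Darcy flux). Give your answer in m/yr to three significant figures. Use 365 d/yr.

278 m/yr

Hydraulic gradient i = (98.94 − 98.09) / 652 = 0.85 / 652 = 0.001304
Darcy flux q = K·i = 35.0 × 0.001304 = 0.04563 m/d
Average linear velocity = 0.04563 / 0.06 = 0.7605 m/d
   = 0.7605 × 365 = 278 m/yr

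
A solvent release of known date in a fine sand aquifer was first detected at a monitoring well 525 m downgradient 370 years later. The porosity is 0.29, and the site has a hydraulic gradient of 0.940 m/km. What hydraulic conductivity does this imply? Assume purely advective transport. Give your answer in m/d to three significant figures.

t = 370 years = 135100 d
v = L / t = 525 / 135100 = 0.003887 m/d
K = v · n / i = 0.003887 × 0.29 / 9.4e-4 = 1.20 m/d

1.20 m/d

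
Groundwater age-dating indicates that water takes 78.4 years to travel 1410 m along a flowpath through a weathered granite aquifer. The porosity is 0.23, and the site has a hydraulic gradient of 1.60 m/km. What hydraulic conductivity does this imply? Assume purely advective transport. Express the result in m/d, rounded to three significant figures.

7.08 m/d

t = 78.4 years = 28620 d
v = L / t = 1410 / 28620 = 0.04927 m/d
K = v · n / i = 0.04927 × 0.23 / 0.0016 = 7.08 m/d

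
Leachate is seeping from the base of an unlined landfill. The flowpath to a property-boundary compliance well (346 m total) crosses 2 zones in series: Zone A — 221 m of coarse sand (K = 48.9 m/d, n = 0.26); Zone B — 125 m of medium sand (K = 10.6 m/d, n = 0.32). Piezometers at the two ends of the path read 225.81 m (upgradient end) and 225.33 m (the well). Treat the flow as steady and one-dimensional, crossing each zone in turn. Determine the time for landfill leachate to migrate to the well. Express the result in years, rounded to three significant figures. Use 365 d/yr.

9.07 years

Total head drop ΔH = 225.81 − 225.33 = 0.48 m
Continuity: the same q passes through each zone, so ΔH = q·Σ(L_j/K_j) — the zones act as resistances in series.
Σ(L/K) = 221/48.9 + 125/10.6 = 4.519 + 11.79 = 16.31 d
q = ΔH / Σ(L/K) = 0.48 / 16.31 = 0.02943 m/d (same in every zone)
Zone A: v = q/n = 0.02943/0.26 = 0.1132 m/d → t_A = 221/0.1132 = 1953 d
Zone B: v = q/n = 0.02943/0.32 = 0.09196 m/d → t_B = 125/0.09196 = 1359 d
Total t = 1953 + 1359 = 3312 d
   = 3312 / 365 = 9.07 yr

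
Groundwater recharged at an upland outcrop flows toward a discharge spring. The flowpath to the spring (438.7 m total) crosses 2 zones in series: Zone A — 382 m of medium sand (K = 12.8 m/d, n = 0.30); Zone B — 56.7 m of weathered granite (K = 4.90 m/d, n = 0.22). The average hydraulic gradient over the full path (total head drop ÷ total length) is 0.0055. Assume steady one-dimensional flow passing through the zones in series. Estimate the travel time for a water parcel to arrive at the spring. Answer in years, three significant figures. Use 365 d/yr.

5.98 years

Continuity: the same q passes through each zone, so ΔH = q·Σ(L_j/K_j) — the zones act as resistances in series.
Σ(L/K) = 382/12.8 + 56.7/4.90 = 29.84 + 11.57 = 41.42 d
K_eq = L_total / Σ(L/K) = 438.7 / 41.42 = 10.59 m/d
q = K_eq · i = 10.59 × 0.0055 = 0.05826 m/d (same in every zone)
Zone A: v = q/n = 0.05826/0.30 = 0.1942 m/d → t_A = 382/0.1942 = 1967 d
Zone B: v = q/n = 0.05826/0.22 = 0.2648 m/d → t_B = 56.7/0.2648 = 214.1 d
Total t = 1967 + 214.1 = 2181 d
   = 2181 / 365 = 5.98 yr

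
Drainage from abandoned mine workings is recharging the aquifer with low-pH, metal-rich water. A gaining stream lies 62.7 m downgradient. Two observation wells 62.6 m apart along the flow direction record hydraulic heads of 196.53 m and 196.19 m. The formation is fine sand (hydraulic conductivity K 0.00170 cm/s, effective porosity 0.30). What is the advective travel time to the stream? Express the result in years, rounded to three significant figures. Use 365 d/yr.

6.46 years

Hydraulic gradient i = (196.53 − 196.19) / 62.6 = 0.34 / 62.6 = 0.005431
K = 0.00170 cm/s × 864 = 1.469 m/d
q = Ki = 1.469 × 0.005431 = 0.007978 m/d
Average linear velocity = 0.007978 / 0.30 = 0.02659 m/d
t = L / v = 62.7 / 0.02659 = 2358 d
   = 2358 / 365 = 6.46 yr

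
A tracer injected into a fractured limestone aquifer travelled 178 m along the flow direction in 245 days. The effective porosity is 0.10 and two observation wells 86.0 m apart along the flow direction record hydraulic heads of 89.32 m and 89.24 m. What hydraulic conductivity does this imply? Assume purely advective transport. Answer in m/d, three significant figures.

78.1 m/d

Hydraulic gradient i = (89.32 − 89.24) / 86.0 = 0.08 / 86.0 = 9.302e-4
v = L / t = 178 / 245 = 0.7265 m/d
K = v · n / i = 0.7265 × 0.10 / 9.302e-4 = 78.1 m/d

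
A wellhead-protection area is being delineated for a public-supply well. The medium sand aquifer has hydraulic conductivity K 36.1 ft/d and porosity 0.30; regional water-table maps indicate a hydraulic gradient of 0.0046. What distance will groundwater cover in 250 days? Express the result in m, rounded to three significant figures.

K = 36.1 ft/d × 0.3048 = 11.00 m/d
Specific discharge q = 11.00 × 0.0046 = 0.05062 m/d
v_s = q/n_e = 0.05062/0.30 = 0.1687 m/d
L = v × T = 0.1687 × 250 = 42.18 m

42.2 m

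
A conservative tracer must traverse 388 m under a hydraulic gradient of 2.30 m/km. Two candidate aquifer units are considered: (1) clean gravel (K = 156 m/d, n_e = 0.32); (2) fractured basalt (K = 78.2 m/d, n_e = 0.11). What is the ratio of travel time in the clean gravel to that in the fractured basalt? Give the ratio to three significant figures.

1.46

Unit 1 (clean gravel): v = 156×0.0023/0.32 = 1.121 m/d, t = 388/1.121 = 346.0 d
Unit 2 (fractured basalt): v = 78.2×0.0023/0.11 = 1.635 m/d, t = 388/1.635 = 237.3 d
t(clean gravel) / t(fractured basalt) = 346.0/237.3 = 1.46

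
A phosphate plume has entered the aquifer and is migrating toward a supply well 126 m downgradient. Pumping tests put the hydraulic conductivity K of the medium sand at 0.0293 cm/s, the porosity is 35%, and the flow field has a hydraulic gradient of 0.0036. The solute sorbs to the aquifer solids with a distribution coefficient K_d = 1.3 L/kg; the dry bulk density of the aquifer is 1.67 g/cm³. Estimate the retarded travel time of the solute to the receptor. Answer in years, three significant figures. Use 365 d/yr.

9.55 years

K = 0.0293 cm/s × 864 = 25.32 m/d
q = Ki = 25.32 × 0.0036 = 0.09113 m/d
v = Ki/n = 25.32·0.0036/0.35 = 0.2604 m/d
Retardation R = 1 + ρ_b·K_d/n = 1 + 1.67×1.3/0.35 = 7.203
Contaminant velocity v_c = v/R = 0.2604/7.203 = 0.03615 m/d
t = L/v_c = 126/0.03615 = 3485 d
   = 3485/365 = 9.55 yr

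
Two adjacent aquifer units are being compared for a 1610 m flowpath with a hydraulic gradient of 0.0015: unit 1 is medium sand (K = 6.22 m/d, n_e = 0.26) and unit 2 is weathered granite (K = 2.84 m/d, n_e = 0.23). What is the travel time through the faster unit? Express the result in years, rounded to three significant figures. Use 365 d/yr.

123 years

Unit 1 (medium sand): v = 6.22×0.0015/0.26 = 0.03588 m/d, t = 1610/0.03588 = 44870 d
Unit 2 (weathered granite): v = 2.84×0.0015/0.23 = 0.01852 m/d, t = 1610/0.01852 = 86920 d
Faster: 44870 d / 365 = 123 yr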